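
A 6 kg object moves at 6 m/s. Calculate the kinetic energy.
KE = ½mv² = ½(6)(6)² = 108.0 J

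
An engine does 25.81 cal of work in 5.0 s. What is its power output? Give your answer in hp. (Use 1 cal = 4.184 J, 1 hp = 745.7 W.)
Convert to SI: W = 107.989 J, t = 5.0 s
P = W/t = 107.989/5.0 = 21.5978 W = 0.02896 hp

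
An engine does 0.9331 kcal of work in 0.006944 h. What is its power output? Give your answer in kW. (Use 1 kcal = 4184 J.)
Convert to SI: W = 3904.09 J, t = 24.9984 s
P = W/t = 3904.09/24.9984 = 156.174 W = 0.1562 kW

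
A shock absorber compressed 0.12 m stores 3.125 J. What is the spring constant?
k = 2·PE/x² = 2·3.125/(0.12)² = 434.0 N/m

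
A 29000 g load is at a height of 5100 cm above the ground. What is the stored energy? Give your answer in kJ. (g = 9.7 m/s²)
Convert to SI: m = 29.0 kg, h = 51.0 m
PE = mgh = (29.0)(9.7)(51.0) = 14346.3 J = 14.35 kJ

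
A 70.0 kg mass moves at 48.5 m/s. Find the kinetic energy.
KE = ½mv² = ½(70.0)(48.5)² = 82330 J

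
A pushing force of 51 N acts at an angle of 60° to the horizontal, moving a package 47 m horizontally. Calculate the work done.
W = F·d·cosθ = (51)(47)cos(60°) = 1199 J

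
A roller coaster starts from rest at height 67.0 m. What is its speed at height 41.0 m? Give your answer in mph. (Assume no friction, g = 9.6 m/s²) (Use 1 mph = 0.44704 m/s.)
mgh₁ = mgh₂ + ½mv² ⇒ v = √(2g(h₁−h₂)) = √(2·9.6·26.0) = 22.3428 m/s = 49.98 mph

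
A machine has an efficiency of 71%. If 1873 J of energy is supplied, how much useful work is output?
W_out = η·W_in = 0.71·1873 = 1329.83 J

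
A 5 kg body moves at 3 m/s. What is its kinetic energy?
KE = ½mv² = ½(5)(3)² = 22.5 J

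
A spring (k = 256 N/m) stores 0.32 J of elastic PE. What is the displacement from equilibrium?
x = √(2·PE/k) = √(2·0.32/256) = 0.05 m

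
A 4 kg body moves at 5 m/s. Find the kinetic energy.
KE = ½mv² = ½(4)(5)² = 50.0 J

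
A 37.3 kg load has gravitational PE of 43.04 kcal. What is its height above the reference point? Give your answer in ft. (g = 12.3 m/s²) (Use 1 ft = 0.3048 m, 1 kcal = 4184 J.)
Convert to SI: m = 37.3 kg, PE = 180079 J
h = PE/(mg) = 180079/(37.3·12.3) = 392.509 m = 1288 ft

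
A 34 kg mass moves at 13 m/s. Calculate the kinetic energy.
KE = ½mv² = ½(34)(13)² = 2873.0 J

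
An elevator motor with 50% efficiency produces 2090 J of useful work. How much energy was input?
W_in = W_out/η = 2090/0.5 = 4180 J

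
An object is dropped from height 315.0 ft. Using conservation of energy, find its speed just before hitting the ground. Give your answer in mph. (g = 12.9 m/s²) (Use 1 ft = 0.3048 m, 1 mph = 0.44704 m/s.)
Convert to SI: h = 96.012 m
mgh = ½mv² ⇒ v = √(2gh) = √(2·12.9·96.012) = 49.7706 m/s = 111.3 mph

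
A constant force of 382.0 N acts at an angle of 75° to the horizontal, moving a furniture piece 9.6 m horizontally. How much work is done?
W = F·d·cosθ = (382.0)(9.6)cos(75°) = 949.1 J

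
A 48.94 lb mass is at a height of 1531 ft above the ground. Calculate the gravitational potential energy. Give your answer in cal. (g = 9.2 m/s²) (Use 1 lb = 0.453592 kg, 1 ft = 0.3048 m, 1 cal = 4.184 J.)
Convert to SI: m = 22.1988 kg, h = 466.649 m
PE = mgh = (22.1988)(9.2)(466.649) = 95303.2 J = 22780 cal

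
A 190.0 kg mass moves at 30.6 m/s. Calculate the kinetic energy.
KE = ½mv² = ½(190.0)(30.6)² = 88950 J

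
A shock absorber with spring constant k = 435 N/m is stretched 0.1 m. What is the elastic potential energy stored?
PE = ½kx² = ½(435)(0.1)² = 2.175 J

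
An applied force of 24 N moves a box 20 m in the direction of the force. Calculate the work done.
W = F·d = (24)(20) = 480.0 J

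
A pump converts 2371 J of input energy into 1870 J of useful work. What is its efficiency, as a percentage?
η = W_out/W_in = 1870/2371 = 78.87%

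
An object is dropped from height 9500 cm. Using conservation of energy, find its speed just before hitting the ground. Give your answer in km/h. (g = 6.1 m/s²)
Convert to SI: h = 95.0 m
mgh = ½mv² ⇒ v = √(2gh) = √(2·6.1·95.0) = 34.0441 m/s = 122.6 km/h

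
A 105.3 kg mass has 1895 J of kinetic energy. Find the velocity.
v = √(2·KE/m) = √(2·1895/105.3) = 5.999 m/s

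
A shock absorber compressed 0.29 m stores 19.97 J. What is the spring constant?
k = 2·PE/x² = 2·19.97/(0.29)² = 474.9 N/m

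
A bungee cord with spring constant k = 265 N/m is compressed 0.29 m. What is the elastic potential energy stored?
PE = ½kx² = ½(265)(0.29)² = 11.14 J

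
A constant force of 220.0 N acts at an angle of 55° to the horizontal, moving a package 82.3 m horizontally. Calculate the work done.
W = F·d·cosθ = (220.0)(82.3)cos(55°) = 10390 J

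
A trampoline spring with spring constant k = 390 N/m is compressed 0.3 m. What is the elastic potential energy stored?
PE = ½kx² = ½(390)(0.3)² = 17.55 J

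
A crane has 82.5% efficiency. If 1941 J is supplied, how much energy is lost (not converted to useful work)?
W_lost = W_in(1 − η) = 1941·(1 − 0.825) = 339.7 J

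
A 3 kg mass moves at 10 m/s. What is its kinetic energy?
KE = ½mv² = ½(3)(10)² = 150.0 J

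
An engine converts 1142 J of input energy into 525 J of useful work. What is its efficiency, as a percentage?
η = W_out/W_in = 525/1142 = 45.97%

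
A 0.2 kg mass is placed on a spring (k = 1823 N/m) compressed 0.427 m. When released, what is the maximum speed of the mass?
½kx² = ½mv² ⇒ v = x√(k/m) = (0.427)√(1823/0.2) = 40.77 m/s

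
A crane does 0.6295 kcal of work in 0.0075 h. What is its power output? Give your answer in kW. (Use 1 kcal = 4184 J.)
Convert to SI: W = 2633.83 J, t = 27.0 s
P = W/t = 2633.83/27.0 = 97.5492 W = 0.09755 kW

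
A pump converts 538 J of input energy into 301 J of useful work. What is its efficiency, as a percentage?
η = W_out/W_in = 301/538 = 55.95%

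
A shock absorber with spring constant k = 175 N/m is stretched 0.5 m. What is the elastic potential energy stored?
PE = ½kx² = ½(175)(0.5)² = 21.88 J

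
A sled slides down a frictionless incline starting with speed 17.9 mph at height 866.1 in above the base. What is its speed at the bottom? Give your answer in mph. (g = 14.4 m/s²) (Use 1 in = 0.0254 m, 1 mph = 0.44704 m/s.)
Convert to SI: v₀ = 8.00202 m/s, h = 21.9989 m
½mv₀² + mgh = ½mv² ⇒ v = √(v₀² + 2gh) = √(8.00202² + 2·14.4·21.9989) = 26.4122 m/s = 59.08 mph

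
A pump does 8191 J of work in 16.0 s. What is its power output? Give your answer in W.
P = W/t = 8191.0/16.0 = 511.9 W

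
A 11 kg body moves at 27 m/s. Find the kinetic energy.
KE = ½mv² = ½(11)(27)² = 4009.5 J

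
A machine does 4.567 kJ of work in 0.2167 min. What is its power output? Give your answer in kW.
Convert to SI: W = 4567.0 J, t = 13.002 s
P = W/t = 4567.0/13.002 = 351.254 W = 0.3513 kW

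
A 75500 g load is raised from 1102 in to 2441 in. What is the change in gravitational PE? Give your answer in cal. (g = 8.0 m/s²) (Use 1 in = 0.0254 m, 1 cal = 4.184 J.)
Convert to SI: m = 75.5 kg, Δh = 34.0106 m
ΔPE = mgΔh = (75.5)(8.0)(34.0106) = 20542.4 J = 4910 cal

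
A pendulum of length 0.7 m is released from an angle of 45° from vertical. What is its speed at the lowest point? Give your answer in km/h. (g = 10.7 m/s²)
h = L(1 − cosθ) = 0.7(1 − cos45°) = 0.205025 m
v = √(2gh) = √(2·10.7·0.205025) = 2.09465 m/s = 7.541 km/h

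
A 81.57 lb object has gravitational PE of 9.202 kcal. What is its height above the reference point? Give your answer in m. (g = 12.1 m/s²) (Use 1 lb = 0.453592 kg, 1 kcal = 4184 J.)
Convert to SI: m = 36.9995 kg, PE = 38501.2 J
h = PE/(mg) = 38501.2/(36.9995·12.1) = 86.0 m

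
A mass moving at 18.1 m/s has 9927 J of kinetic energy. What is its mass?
m = 2·KE/v² = 2·9927/(18.1)² = 60.6 kg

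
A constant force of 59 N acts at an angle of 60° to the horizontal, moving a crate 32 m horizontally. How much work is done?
W = F·d·cosθ = (59)(32)cos(60°) = 944.0 J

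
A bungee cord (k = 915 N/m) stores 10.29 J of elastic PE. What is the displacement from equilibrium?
x = √(2·PE/k) = √(2·10.29/915) = 0.15 m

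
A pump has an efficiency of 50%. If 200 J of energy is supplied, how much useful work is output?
W_out = η·W_in = 0.5·200 = 100.0 J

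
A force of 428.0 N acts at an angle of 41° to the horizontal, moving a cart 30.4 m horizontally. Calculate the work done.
W = F·d·cosθ = (428.0)(30.4)cos(41°) = 9820 J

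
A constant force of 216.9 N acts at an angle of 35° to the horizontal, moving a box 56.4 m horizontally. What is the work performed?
W = F·d·cosθ = (216.9)(56.4)cos(35°) = 10020 J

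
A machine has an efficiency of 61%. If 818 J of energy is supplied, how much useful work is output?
W_out = η·W_in = 0.61·818 = 498.98 J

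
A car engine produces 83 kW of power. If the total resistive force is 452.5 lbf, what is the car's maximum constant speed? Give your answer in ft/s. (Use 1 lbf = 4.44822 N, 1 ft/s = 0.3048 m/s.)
Convert to SI: F = 2012.82 N
P = Fv ⇒ v = P/F = 83000 W/2012.82 N = 41.2357 m/s = 135.3 ft/s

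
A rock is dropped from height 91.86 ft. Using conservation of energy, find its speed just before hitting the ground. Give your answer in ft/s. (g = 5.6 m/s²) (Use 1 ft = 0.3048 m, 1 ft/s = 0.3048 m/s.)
Convert to SI: h = 27.9989 m
mgh = ½mv² ⇒ v = √(2gh) = √(2·5.6·27.9989) = 17.7084 m/s = 58.1 ft/s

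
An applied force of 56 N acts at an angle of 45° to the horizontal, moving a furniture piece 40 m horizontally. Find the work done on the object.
W = F·d·cosθ = (56)(40)cos(45°) = 1584 J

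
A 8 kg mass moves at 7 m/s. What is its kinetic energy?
KE = ½mv² = ½(8)(7)² = 196.0 J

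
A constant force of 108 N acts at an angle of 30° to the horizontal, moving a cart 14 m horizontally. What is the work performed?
W = F·d·cosθ = (108)(14)cos(30°) = 1309 J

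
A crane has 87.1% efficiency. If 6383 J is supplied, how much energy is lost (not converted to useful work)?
W_lost = W_in(1 − η) = 6383·(1 − 0.871) = 823.4 J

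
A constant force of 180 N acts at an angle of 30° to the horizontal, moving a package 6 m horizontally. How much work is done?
W = F·d·cosθ = (180)(6)cos(30°) = 935.3 J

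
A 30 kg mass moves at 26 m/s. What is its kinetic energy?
KE = ½mv² = ½(30)(26)² = 10140.0 J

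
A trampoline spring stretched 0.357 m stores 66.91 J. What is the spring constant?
k = 2·PE/x² = 2·66.91/(0.357)² = 1050 N/m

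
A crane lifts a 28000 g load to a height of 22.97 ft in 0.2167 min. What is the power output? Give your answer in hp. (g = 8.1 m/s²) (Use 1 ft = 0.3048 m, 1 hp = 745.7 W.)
Convert to SI: m = 28.0 kg, h = 7.00126 m, t = 13.002 s
P = mgh/t = (28.0)(8.1)(7.00126)/13.002 = 122.126 W = 0.1638 hp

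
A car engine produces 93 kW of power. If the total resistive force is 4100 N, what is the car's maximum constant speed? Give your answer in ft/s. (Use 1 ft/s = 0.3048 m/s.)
P = Fv ⇒ v = P/F = 93000 W/4100.0 N = 22.6829 m/s = 74.42 ft/s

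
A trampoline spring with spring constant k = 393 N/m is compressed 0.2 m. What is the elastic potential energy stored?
PE = ½kx² = ½(393)(0.2)² = 7.86 J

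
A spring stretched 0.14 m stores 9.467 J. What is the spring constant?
k = 2·PE/x² = 2·9.467/(0.14)² = 966.0 N/m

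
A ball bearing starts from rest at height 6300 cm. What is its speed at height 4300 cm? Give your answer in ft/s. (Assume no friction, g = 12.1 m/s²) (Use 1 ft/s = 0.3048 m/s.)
Convert to SI: h₁−h₂ = 20.0 m
mgh₁ = mgh₂ + ½mv² ⇒ v = √(2g(h₁−h₂)) = √(2·12.1·20.0) = 22.0 m/s = 72.18 ft/s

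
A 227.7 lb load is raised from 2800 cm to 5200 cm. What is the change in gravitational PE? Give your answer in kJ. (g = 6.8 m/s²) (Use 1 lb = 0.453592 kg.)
Convert to SI: m = 103.283 kg, Δh = 24.0 m
ΔPE = mgΔh = (103.283)(6.8)(24.0) = 16855.8 J = 16.86 kJ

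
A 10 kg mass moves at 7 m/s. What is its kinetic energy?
KE = ½mv² = ½(10)(7)² = 245.0 J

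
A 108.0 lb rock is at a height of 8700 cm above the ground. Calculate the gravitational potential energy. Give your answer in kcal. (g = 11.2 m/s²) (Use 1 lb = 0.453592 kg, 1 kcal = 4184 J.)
Convert to SI: m = 48.9879 kg, h = 87.0 m
PE = mgh = (48.9879)(11.2)(87.0) = 47733.8 J = 11.41 kcal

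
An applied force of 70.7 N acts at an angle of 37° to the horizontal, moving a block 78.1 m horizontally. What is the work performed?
W = F·d·cosθ = (70.7)(78.1)cos(37°) = 4410 J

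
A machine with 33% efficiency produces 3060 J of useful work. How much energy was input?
W_in = W_out/η = 3060/0.33 = 9273 J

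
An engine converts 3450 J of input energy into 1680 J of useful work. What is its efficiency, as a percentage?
η = W_out/W_in = 1680/3450 = 48.7%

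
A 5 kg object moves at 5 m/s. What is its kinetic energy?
KE = ½mv² = ½(5)(5)² = 62.5 J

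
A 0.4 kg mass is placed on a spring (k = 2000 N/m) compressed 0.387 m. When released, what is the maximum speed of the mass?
½kx² = ½mv² ⇒ v = x√(k/m) = (0.387)√(2000/0.4) = 27.37 m/s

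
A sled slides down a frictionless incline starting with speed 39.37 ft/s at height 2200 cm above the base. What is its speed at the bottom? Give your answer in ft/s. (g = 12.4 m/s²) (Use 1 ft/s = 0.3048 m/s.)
Convert to SI: v₀ = 12.0 m/s, h = 22.0 m
½mv₀² + mgh = ½mv² ⇒ v = √(v₀² + 2gh) = √(12.0² + 2·12.4·22.0) = 26.2602 m/s = 86.16 ft/s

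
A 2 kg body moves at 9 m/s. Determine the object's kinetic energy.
KE = ½mv² = ½(2)(9)² = 81.0 J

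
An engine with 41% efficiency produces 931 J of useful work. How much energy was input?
W_in = W_out/η = 931/0.41 = 2271 J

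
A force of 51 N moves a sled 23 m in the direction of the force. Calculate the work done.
W = F·d = (51)(23) = 1173 J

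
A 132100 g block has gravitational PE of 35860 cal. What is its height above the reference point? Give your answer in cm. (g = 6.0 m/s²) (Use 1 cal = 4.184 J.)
Convert to SI: m = 132.1 kg, PE = 150038 J
h = PE/(mg) = 150038/(132.1·6.0) = 189.299 m = 18930 cm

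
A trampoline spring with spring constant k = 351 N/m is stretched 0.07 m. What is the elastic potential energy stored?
PE = ½kx² = ½(351)(0.07)² = 0.86 J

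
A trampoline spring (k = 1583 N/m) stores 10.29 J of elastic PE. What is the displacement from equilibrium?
x = √(2·PE/k) = √(2·10.29/1583) = 0.114 m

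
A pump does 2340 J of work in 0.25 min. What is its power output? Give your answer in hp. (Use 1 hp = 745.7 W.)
Convert to SI: W = 2340.0 J, t = 15.0 s
P = W/t = 2340.0/15.0 = 156.0 W = 0.2092 hp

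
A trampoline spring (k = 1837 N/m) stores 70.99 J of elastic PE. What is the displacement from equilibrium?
x = √(2·PE/k) = √(2·70.99/1837) = 0.278 m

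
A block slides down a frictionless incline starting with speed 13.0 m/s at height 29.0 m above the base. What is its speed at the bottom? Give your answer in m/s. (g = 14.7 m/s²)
½mv₀² + mgh = ½mv² ⇒ v = √(v₀² + 2gh) = √(13.0² + 2·14.7·29.0) = 31.96 m/s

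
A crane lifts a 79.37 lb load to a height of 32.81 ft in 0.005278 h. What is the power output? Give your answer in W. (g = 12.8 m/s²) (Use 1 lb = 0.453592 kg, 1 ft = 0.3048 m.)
Convert to SI: m = 36.0016 kg, h = 10.0005 m, t = 19.0008 s
P = mgh/t = (36.0016)(12.8)(10.0005)/19.0008 = 242.5 W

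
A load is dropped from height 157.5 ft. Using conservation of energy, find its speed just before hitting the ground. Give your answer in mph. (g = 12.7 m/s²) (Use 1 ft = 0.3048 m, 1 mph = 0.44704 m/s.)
Convert to SI: h = 48.006 m
mgh = ½mv² ⇒ v = √(2gh) = √(2·12.7·48.006) = 34.9192 m/s = 78.11 mph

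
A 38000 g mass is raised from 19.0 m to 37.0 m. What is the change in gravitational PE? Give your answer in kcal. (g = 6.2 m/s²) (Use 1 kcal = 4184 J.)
Convert to SI: m = 38.0 kg, Δh = 18.0 m
ΔPE = mgΔh = (38.0)(6.2)(18.0) = 4240.8 J = 1.014 kcal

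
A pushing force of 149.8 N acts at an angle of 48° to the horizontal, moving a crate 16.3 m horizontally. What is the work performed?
W = F·d·cosθ = (149.8)(16.3)cos(48°) = 1634 J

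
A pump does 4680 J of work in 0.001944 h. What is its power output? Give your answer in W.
Convert to SI: W = 4680.0 J, t = 6.9984 s
P = W/t = 4680.0/6.9984 = 668.7 W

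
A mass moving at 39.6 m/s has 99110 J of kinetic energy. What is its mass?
m = 2·KE/v² = 2·99110/(39.6)² = 126.4 kg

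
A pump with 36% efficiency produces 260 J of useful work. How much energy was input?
W_in = W_out/η = 260/0.36 = 722.2 J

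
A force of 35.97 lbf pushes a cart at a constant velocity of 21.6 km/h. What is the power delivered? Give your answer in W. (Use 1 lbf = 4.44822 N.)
Convert to SI: F = 160.002 N, v = 6.0 m/s
P = Fv = (160.002)(6.0) = 960.0 W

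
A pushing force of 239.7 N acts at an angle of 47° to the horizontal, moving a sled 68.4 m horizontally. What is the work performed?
W = F·d·cosθ = (239.7)(68.4)cos(47°) = 11180 J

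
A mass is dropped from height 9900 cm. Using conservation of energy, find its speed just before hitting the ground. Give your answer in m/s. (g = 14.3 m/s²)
Convert to SI: h = 99.0 m
mgh = ½mv² ⇒ v = √(2gh) = √(2·14.3·99.0) = 53.21 m/s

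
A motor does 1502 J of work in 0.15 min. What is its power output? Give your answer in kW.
Convert to SI: W = 1502.0 J, t = 9.0 s
P = W/t = 1502.0/9.0 = 166.889 W = 0.1669 kW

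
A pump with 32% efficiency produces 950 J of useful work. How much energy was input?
W_in = W_out/η = 950/0.32 = 2969 J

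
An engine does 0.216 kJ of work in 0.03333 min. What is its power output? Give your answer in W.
Convert to SI: W = 216.0 J, t = 1.9998 s
P = W/t = 216.0/1.9998 = 108.0 W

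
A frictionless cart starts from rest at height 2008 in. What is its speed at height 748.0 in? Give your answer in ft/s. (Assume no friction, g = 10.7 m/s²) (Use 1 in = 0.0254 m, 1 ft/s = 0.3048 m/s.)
Convert to SI: h₁−h₂ = 32.004 m
mgh₁ = mgh₂ + ½mv² ⇒ v = √(2g(h₁−h₂)) = √(2·10.7·32.004) = 26.1703 m/s = 85.86 ft/s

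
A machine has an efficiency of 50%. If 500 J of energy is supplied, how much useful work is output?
W_out = η·W_in = 0.5·500 = 250.0 J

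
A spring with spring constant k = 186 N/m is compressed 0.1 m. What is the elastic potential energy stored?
PE = ½kx² = ½(186)(0.1)² = 0.93 J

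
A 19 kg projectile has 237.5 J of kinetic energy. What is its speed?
v = √(2·KE/m) = √(2·237.5/19) = 5.0 m/s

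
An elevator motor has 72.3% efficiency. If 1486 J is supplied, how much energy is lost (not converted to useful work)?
W_lost = W_in(1 − η) = 1486·(1 − 0.723) = 411.6 J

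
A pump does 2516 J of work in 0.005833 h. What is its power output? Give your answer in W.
Convert to SI: W = 2516.0 J, t = 20.9988 s
P = W/t = 2516.0/20.9988 = 119.8 W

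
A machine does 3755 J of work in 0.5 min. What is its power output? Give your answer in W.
Convert to SI: W = 3755.0 J, t = 30.0 s
P = W/t = 3755.0/30.0 = 125.2 W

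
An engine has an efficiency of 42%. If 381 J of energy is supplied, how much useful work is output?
W_out = η·W_in = 0.42·381 = 160.02 J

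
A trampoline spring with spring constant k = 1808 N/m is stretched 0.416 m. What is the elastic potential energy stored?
PE = ½kx² = ½(1808)(0.416)² = 156.4 J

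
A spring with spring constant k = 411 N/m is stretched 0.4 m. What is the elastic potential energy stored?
PE = ½kx² = ½(411)(0.4)² = 32.88 J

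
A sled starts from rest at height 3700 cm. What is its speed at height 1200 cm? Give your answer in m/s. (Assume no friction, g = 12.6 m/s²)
Convert to SI: h₁−h₂ = 25.0 m
mgh₁ = mgh₂ + ½mv² ⇒ v = √(2g(h₁−h₂)) = √(2·12.6·25.0) = 25.1 m/s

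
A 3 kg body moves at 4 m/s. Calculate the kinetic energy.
KE = ½mv² = ½(3)(4)² = 24.0 J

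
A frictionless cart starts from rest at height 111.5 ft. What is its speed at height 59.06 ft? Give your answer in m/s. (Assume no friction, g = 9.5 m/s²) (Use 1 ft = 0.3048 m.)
Convert to SI: h₁−h₂ = 15.9837 m
mgh₁ = mgh₂ + ½mv² ⇒ v = √(2g(h₁−h₂)) = √(2·9.5·15.9837) = 17.43 m/s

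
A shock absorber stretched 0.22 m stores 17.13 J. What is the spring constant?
k = 2·PE/x² = 2·17.13/(0.22)² = 707.9 N/m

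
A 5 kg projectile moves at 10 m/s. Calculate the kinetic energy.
KE = ½mv² = ½(5)(10)² = 250.0 J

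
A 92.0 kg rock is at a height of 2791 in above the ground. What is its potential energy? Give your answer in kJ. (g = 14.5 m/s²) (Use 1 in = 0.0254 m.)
Convert to SI: m = 92.0 kg, h = 70.8914 m
PE = mgh = (92.0)(14.5)(70.8914) = 94569.1 J = 94.57 kJ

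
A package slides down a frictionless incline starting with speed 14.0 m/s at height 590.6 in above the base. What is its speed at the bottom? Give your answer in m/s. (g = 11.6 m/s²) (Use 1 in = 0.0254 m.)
Convert to SI: v₀ = 14.0 m/s, h = 15.0012 m
½mv₀² + mgh = ½mv² ⇒ v = √(v₀² + 2gh) = √(14.0² + 2·11.6·15.0012) = 23.32 m/s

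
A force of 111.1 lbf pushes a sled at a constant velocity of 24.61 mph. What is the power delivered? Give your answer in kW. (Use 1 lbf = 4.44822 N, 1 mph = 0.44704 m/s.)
Convert to SI: F = 494.197 N, v = 11.0017 m/s
P = Fv = (494.197)(11.0017) = 5436.99 W = 5.437 kW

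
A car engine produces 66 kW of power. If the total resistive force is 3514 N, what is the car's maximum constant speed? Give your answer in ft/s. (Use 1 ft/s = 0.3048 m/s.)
P = Fv ⇒ v = P/F = 66000 W/3514.0 N = 18.782 m/s = 61.62 ft/s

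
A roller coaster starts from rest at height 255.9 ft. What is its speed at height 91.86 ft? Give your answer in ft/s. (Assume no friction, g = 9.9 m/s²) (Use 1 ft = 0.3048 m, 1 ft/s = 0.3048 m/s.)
Convert to SI: h₁−h₂ = 49.9994 m
mgh₁ = mgh₂ + ½mv² ⇒ v = √(2g(h₁−h₂)) = √(2·9.9·49.9994) = 31.4641 m/s = 103.2 ft/s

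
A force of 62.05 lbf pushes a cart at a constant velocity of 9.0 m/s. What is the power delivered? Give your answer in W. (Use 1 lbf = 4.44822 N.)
Convert to SI: F = 276.012 N, v = 9.0 m/s
P = Fv = (276.012)(9.0) = 2484 W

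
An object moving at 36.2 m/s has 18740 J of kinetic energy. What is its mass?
m = 2·KE/v² = 2·18740/(36.2)² = 28.6 kg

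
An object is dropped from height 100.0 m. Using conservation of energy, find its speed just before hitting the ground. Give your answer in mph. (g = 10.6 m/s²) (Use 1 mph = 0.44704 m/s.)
mgh = ½mv² ⇒ v = √(2gh) = √(2·10.6·100.0) = 46.0435 m/s = 103.0 mph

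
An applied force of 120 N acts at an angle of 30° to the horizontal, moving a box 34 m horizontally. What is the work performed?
W = F·d·cosθ = (120)(34)cos(30°) = 3533 J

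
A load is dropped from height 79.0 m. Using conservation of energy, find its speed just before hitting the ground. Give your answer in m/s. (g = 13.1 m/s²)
mgh = ½mv² ⇒ v = √(2gh) = √(2·13.1·79.0) = 45.5 m/s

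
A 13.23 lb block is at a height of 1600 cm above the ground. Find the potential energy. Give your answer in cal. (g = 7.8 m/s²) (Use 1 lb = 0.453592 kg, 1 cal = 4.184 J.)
Convert to SI: m = 6.00102 kg, h = 16.0 m
PE = mgh = (6.00102)(7.8)(16.0) = 748.928 J = 179.0 cal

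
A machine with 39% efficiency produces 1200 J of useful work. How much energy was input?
W_in = W_out/η = 1200/0.39 = 3077 J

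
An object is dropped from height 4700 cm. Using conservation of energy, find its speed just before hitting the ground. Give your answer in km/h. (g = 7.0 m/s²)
Convert to SI: h = 47.0 m
mgh = ½mv² ⇒ v = √(2gh) = √(2·7.0·47.0) = 25.6515 m/s = 92.35 km/h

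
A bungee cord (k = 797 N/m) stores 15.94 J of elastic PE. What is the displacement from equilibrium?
x = √(2·PE/k) = √(2·15.94/797) = 0.2 m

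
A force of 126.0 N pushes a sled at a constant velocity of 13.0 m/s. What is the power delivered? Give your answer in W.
P = Fv = (126.0)(13.0) = 1638 W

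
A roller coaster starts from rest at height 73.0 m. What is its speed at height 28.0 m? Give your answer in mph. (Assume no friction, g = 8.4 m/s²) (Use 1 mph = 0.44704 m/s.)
mgh₁ = mgh₂ + ½mv² ⇒ v = √(2g(h₁−h₂)) = √(2·8.4·45.0) = 27.4955 m/s = 61.51 mph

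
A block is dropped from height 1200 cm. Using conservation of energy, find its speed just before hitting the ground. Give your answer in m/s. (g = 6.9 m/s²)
Convert to SI: h = 12.0 m
mgh = ½mv² ⇒ v = √(2gh) = √(2·6.9·12.0) = 12.87 m/s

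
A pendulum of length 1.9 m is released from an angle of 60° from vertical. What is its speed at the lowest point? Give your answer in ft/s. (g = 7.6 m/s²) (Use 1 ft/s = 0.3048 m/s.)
h = L(1 − cosθ) = 1.9(1 − cos60°) = 0.95 m
v = √(2gh) = √(2·7.6·0.95) = 3.8 m/s = 12.47 ft/s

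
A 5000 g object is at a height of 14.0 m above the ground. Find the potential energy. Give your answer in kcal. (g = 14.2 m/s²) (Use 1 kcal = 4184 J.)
Convert to SI: m = 5.0 kg, h = 14.0 m
PE = mgh = (5.0)(14.2)(14.0) = 994.0 J = 0.2376 kcal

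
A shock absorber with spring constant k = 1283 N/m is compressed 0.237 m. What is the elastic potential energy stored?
PE = ½kx² = ½(1283)(0.237)² = 36.03 J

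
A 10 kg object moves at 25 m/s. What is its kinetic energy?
KE = ½mv² = ½(10)(25)² = 3125.0 J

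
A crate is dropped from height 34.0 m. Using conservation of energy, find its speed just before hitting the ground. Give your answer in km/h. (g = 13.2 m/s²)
mgh = ½mv² ⇒ v = √(2gh) = √(2·13.2·34.0) = 29.96 m/s = 107.9 km/h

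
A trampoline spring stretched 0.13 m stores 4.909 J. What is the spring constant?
k = 2·PE/x² = 2·4.909/(0.13)² = 580.9 N/m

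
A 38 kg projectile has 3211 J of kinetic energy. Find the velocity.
v = √(2·KE/m) = √(2·3211/38) = 13.0 m/s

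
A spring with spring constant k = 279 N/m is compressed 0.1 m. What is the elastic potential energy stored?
PE = ½kx² = ½(279)(0.1)² = 1.395 J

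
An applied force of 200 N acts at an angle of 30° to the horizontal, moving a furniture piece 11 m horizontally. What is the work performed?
W = F·d·cosθ = (200)(11)cos(30°) = 1905 J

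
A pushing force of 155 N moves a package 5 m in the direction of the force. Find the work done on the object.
W = F·d = (155)(5) = 775.0 J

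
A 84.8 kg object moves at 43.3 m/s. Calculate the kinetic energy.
KE = ½mv² = ½(84.8)(43.3)² = 79500 J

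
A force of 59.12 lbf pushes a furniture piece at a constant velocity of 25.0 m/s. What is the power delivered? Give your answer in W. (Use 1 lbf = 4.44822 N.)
Convert to SI: F = 262.979 N, v = 25.0 m/s
P = Fv = (262.979)(25.0) = 6574 W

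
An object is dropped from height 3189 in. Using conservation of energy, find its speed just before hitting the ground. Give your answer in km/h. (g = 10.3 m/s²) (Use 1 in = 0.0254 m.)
Convert to SI: h = 81.0006 m
mgh = ½mv² ⇒ v = √(2gh) = √(2·10.3·81.0006) = 40.8487 m/s = 147.1 km/h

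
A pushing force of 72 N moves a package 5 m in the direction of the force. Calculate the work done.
W = F·d = (72)(5) = 360.0 J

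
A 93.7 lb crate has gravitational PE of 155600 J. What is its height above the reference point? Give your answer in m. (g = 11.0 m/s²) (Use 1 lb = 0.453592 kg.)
Convert to SI: m = 42.5016 kg, PE = 155600 J
h = PE/(mg) = 155600/(42.5016·11.0) = 332.8 m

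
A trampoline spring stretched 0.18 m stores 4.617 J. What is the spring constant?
k = 2·PE/x² = 2·4.617/(0.18)² = 285.0 N/m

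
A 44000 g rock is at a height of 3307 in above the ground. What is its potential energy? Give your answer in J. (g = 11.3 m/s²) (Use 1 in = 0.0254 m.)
Convert to SI: m = 44.0 kg, h = 83.9978 m
PE = mgh = (44.0)(11.3)(83.9978) = 41760 J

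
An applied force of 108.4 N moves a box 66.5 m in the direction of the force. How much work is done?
W = F·d = (108.4)(66.5) = 7209 J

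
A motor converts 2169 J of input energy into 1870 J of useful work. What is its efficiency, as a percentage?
η = W_out/W_in = 1870/2169 = 86.21%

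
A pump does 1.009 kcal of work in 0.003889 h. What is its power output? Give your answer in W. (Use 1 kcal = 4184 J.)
Convert to SI: W = 4221.66 J, t = 14.0004 s
P = W/t = 4221.66/14.0004 = 301.5 W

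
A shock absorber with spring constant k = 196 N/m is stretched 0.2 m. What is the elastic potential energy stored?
PE = ½kx² = ½(196)(0.2)² = 3.92 J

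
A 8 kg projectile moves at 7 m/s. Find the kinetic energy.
KE = ½mv² = ½(8)(7)² = 196.0 J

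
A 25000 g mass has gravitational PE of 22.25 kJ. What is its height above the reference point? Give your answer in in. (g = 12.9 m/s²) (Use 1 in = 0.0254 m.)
Convert to SI: m = 25.0 kg, PE = 22250.0 J
h = PE/(mg) = 22250.0/(25.0·12.9) = 68.9922 m = 2716 in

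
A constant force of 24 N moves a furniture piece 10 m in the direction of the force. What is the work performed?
W = F·d = (24)(10) = 240.0 J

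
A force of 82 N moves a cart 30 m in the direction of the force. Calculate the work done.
W = F·d = (82)(30) = 2460 J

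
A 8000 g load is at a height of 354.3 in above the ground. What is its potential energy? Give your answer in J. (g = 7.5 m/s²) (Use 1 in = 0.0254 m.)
Convert to SI: m = 8.0 kg, h = 8.99922 m
PE = mgh = (8.0)(7.5)(8.99922) = 540.0 J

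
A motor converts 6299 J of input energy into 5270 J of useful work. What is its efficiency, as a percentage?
η = W_out/W_in = 5270/6299 = 83.66%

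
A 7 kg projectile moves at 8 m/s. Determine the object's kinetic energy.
KE = ½mv² = ½(7)(8)² = 224.0 J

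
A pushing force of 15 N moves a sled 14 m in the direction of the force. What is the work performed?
W = F·d = (15)(14) = 210.0 J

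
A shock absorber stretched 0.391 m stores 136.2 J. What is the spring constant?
k = 2·PE/x² = 2·136.2/(0.391)² = 1782 N/m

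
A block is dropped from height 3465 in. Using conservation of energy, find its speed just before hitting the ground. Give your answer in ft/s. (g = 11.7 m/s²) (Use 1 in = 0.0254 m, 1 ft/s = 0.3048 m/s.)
Convert to SI: h = 88.011 m
mgh = ½mv² ⇒ v = √(2gh) = √(2·11.7·88.011) = 45.3812 m/s = 148.9 ft/s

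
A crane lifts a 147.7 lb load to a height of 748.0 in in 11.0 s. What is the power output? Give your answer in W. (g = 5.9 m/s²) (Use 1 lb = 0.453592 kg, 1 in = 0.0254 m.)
Convert to SI: m = 66.9955 kg, h = 18.9992 m, t = 11.0 s
P = mgh/t = (66.9955)(5.9)(18.9992)/11.0 = 682.7 W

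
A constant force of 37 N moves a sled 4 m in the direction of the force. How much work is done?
W = F·d = (37)(4) = 148.0 J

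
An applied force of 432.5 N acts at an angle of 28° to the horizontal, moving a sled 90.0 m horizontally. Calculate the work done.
W = F·d·cosθ = (432.5)(90.0)cos(28°) = 34370 J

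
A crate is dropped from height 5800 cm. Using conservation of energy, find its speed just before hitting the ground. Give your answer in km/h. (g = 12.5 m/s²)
Convert to SI: h = 58.0 m
mgh = ½mv² ⇒ v = √(2gh) = √(2·12.5·58.0) = 38.0789 m/s = 137.1 km/h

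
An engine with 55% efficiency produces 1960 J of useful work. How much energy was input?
W_in = W_out/η = 1960/0.55 = 3564 J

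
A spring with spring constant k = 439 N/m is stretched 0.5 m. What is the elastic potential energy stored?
PE = ½kx² = ½(439)(0.5)² = 54.88 J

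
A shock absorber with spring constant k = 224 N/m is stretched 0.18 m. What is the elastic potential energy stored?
PE = ½kx² = ½(224)(0.18)² = 3.629 J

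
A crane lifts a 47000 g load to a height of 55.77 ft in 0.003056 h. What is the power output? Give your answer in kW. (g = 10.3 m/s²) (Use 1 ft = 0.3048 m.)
Convert to SI: m = 47.0 kg, h = 16.9987 m, t = 11.0016 s
P = mgh/t = (47.0)(10.3)(16.9987)/11.0016 = 747.988 W = 0.748 kW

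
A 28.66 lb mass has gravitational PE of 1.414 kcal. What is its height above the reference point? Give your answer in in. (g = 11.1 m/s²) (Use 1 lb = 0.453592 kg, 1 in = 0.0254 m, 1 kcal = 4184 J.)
Convert to SI: m = 12.9999 kg, PE = 5916.18 J
h = PE/(mg) = 5916.18/(12.9999·11.1) = 40.9993 m = 1614 in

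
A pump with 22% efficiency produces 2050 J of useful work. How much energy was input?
W_in = W_out/η = 2050/0.22 = 9318 J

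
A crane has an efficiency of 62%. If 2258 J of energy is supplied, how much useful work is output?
W_out = η·W_in = 0.62·2258 = 1399.96 J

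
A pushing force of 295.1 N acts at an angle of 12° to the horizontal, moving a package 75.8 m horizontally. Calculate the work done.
W = F·d·cosθ = (295.1)(75.8)cos(12°) = 21880 J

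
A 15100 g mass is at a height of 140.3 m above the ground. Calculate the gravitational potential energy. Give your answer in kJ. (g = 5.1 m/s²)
Convert to SI: m = 15.1 kg, h = 140.3 m
PE = mgh = (15.1)(5.1)(140.3) = 10804.5 J = 10.8 kJ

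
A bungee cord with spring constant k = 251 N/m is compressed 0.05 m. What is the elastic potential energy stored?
PE = ½kx² = ½(251)(0.05)² = 0.3138 J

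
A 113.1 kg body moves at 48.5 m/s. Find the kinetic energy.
KE = ½mv² = ½(113.1)(48.5)² = 133000 J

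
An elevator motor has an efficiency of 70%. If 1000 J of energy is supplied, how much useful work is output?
W_out = η·W_in = 0.7·1000 = 700.0 J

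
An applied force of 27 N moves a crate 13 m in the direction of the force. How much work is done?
W = F·d = (27)(13) = 351.0 J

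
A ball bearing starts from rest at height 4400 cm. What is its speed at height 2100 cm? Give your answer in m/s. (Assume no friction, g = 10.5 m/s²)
Convert to SI: h₁−h₂ = 23.0 m
mgh₁ = mgh₂ + ½mv² ⇒ v = √(2g(h₁−h₂)) = √(2·10.5·23.0) = 21.98 m/s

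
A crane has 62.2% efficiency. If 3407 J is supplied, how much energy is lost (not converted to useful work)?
W_lost = W_in(1 − η) = 3407·(1 − 0.622) = 1288 J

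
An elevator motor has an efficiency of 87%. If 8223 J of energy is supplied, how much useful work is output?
W_out = η·W_in = 0.87·8223 = 7154.01 J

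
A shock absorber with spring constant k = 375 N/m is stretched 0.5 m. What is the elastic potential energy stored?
PE = ½kx² = ½(375)(0.5)² = 46.88 J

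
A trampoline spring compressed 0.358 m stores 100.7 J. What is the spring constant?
k = 2·PE/x² = 2·100.7/(0.358)² = 1571 N/m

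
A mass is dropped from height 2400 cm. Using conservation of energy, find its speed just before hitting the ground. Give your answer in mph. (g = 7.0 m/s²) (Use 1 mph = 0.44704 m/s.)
Convert to SI: h = 24.0 m
mgh = ½mv² ⇒ v = √(2gh) = √(2·7.0·24.0) = 18.3303 m/s = 41.0 mph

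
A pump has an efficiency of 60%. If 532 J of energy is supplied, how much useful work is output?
W_out = η·W_in = 0.6·532 = 319.2 J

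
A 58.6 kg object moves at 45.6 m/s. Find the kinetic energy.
KE = ½mv² = ½(58.6)(45.6)² = 60930 J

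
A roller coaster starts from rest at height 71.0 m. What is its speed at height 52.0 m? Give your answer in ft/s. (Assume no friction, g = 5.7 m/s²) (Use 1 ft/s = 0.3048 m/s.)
mgh₁ = mgh₂ + ½mv² ⇒ v = √(2g(h₁−h₂)) = √(2·5.7·19.0) = 14.7173 m/s = 48.29 ft/s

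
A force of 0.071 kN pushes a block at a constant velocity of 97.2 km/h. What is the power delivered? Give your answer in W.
Convert to SI: F = 71.0 N, v = 27.0 m/s
P = Fv = (71.0)(27.0) = 1917 W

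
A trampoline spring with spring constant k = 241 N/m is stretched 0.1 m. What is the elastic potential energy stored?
PE = ½kx² = ½(241)(0.1)² = 1.205 J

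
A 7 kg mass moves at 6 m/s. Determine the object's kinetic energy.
KE = ½mv² = ½(7)(6)² = 126.0 J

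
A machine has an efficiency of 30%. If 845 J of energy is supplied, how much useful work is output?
W_out = η·W_in = 0.3·845 = 253.5 J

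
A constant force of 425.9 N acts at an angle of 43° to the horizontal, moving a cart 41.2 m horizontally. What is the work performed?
W = F·d·cosθ = (425.9)(41.2)cos(43°) = 12830 J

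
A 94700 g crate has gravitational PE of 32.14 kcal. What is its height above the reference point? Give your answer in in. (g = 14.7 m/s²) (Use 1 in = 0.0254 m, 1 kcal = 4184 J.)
Convert to SI: m = 94.7 kg, PE = 134474 J
h = PE/(mg) = 134474/(94.7·14.7) = 96.5985 m = 3803 in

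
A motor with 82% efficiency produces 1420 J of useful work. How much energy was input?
W_in = W_out/η = 1420/0.82 = 1732 J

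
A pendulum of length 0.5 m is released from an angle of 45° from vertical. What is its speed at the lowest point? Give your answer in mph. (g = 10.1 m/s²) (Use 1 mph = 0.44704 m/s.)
h = L(1 − cosθ) = 0.5(1 − cos45°) = 0.146447 m
v = √(2gh) = √(2·10.1·0.146447) = 1.71995 m/s = 3.847 mph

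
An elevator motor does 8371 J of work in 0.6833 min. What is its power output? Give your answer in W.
Convert to SI: W = 8371.0 J, t = 40.998 s
P = W/t = 8371.0/40.998 = 204.2 W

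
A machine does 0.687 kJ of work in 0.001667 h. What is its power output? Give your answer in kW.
Convert to SI: W = 687.0 J, t = 6.0012 s
P = W/t = 687.0/6.0012 = 114.477 W = 0.1145 kW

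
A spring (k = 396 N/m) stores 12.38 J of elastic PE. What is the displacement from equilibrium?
x = √(2·PE/k) = √(2·12.38/396) = 0.2501 m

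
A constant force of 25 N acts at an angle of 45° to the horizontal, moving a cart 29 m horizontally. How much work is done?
W = F·d·cosθ = (25)(29)cos(45°) = 512.7 J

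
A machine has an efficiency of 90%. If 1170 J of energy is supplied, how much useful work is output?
W_out = η·W_in = 0.9·1170 = 1053.0 J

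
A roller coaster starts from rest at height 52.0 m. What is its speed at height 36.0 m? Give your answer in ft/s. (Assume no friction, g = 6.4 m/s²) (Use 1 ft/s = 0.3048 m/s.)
mgh₁ = mgh₂ + ½mv² ⇒ v = √(2g(h₁−h₂)) = √(2·6.4·16.0) = 14.3108 m/s = 46.95 ft/s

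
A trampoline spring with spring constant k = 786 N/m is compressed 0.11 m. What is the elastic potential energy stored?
PE = ½kx² = ½(786)(0.11)² = 4.755 J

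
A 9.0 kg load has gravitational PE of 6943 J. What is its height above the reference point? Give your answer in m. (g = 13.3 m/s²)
h = PE/(mg) = 6943.0/(9.0·13.3) = 58.0 m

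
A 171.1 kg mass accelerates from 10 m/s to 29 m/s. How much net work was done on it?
W = ΔKE = ½m(v₂² − v₁²) = ½(171.1)(29² − 10²) = 63392.55 J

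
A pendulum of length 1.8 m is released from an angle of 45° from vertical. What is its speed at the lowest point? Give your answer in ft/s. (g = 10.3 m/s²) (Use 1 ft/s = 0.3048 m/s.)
h = L(1 − cosθ) = 1.8(1 − cos45°) = 0.527208 m
v = √(2gh) = √(2·10.3·0.527208) = 3.29552 m/s = 10.81 ft/s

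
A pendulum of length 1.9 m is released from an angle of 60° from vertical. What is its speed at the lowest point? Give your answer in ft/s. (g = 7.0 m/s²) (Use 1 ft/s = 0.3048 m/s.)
h = L(1 − cosθ) = 1.9(1 − cos60°) = 0.95 m
v = √(2gh) = √(2·7.0·0.95) = 3.64692 m/s = 11.96 ft/s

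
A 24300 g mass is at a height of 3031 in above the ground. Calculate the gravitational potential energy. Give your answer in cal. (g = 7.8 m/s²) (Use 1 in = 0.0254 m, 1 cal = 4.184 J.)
Convert to SI: m = 24.3 kg, h = 76.9874 m
PE = mgh = (24.3)(7.8)(76.9874) = 14592.2 J = 3488 cal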